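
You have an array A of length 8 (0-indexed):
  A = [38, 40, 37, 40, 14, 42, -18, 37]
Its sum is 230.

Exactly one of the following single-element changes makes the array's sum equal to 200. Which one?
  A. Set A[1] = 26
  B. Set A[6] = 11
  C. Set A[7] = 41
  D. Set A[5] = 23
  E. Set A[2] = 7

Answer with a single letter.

Option A: A[1] 40->26, delta=-14, new_sum=230+(-14)=216
Option B: A[6] -18->11, delta=29, new_sum=230+(29)=259
Option C: A[7] 37->41, delta=4, new_sum=230+(4)=234
Option D: A[5] 42->23, delta=-19, new_sum=230+(-19)=211
Option E: A[2] 37->7, delta=-30, new_sum=230+(-30)=200 <-- matches target

Answer: E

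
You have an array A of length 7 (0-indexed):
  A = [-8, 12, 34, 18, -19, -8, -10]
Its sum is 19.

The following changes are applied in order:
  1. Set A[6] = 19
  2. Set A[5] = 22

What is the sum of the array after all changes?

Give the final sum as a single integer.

Initial sum: 19
Change 1: A[6] -10 -> 19, delta = 29, sum = 48
Change 2: A[5] -8 -> 22, delta = 30, sum = 78

Answer: 78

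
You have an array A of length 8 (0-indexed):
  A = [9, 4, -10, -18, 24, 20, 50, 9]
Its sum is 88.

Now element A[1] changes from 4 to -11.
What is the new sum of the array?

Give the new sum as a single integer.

Old value at index 1: 4
New value at index 1: -11
Delta = -11 - 4 = -15
New sum = old_sum + delta = 88 + (-15) = 73

Answer: 73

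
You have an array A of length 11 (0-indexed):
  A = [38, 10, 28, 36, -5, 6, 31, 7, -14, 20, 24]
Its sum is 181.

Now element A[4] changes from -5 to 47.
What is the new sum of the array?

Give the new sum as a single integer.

Answer: 233

Derivation:
Old value at index 4: -5
New value at index 4: 47
Delta = 47 - -5 = 52
New sum = old_sum + delta = 181 + (52) = 233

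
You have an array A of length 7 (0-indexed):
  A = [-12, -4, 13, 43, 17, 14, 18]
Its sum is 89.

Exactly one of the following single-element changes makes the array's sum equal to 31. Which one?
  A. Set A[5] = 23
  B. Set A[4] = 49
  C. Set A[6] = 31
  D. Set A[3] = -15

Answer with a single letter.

Option A: A[5] 14->23, delta=9, new_sum=89+(9)=98
Option B: A[4] 17->49, delta=32, new_sum=89+(32)=121
Option C: A[6] 18->31, delta=13, new_sum=89+(13)=102
Option D: A[3] 43->-15, delta=-58, new_sum=89+(-58)=31 <-- matches target

Answer: D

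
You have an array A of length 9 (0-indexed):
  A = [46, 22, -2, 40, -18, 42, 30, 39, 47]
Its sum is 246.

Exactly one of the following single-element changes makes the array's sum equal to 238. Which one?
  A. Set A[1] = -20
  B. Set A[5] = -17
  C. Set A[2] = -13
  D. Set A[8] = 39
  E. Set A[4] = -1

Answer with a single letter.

Answer: D

Derivation:
Option A: A[1] 22->-20, delta=-42, new_sum=246+(-42)=204
Option B: A[5] 42->-17, delta=-59, new_sum=246+(-59)=187
Option C: A[2] -2->-13, delta=-11, new_sum=246+(-11)=235
Option D: A[8] 47->39, delta=-8, new_sum=246+(-8)=238 <-- matches target
Option E: A[4] -18->-1, delta=17, new_sum=246+(17)=263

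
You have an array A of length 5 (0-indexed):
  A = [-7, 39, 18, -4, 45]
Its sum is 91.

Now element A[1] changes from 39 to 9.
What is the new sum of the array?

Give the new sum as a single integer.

Answer: 61

Derivation:
Old value at index 1: 39
New value at index 1: 9
Delta = 9 - 39 = -30
New sum = old_sum + delta = 91 + (-30) = 61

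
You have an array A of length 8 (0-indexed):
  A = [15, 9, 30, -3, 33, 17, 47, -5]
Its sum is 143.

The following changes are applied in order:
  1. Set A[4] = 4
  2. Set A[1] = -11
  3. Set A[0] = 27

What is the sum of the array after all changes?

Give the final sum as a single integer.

Initial sum: 143
Change 1: A[4] 33 -> 4, delta = -29, sum = 114
Change 2: A[1] 9 -> -11, delta = -20, sum = 94
Change 3: A[0] 15 -> 27, delta = 12, sum = 106

Answer: 106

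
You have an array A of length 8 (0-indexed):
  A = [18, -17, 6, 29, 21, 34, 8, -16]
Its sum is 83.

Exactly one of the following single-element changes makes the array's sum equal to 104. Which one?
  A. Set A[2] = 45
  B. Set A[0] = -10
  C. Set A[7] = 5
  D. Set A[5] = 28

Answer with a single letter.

Option A: A[2] 6->45, delta=39, new_sum=83+(39)=122
Option B: A[0] 18->-10, delta=-28, new_sum=83+(-28)=55
Option C: A[7] -16->5, delta=21, new_sum=83+(21)=104 <-- matches target
Option D: A[5] 34->28, delta=-6, new_sum=83+(-6)=77

Answer: C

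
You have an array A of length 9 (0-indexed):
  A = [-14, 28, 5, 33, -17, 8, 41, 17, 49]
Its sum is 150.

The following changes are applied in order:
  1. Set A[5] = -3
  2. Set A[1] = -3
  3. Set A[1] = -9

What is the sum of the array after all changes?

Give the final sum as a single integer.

Answer: 102

Derivation:
Initial sum: 150
Change 1: A[5] 8 -> -3, delta = -11, sum = 139
Change 2: A[1] 28 -> -3, delta = -31, sum = 108
Change 3: A[1] -3 -> -9, delta = -6, sum = 102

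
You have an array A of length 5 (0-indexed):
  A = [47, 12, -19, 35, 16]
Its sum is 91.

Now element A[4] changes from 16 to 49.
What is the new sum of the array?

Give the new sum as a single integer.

Answer: 124

Derivation:
Old value at index 4: 16
New value at index 4: 49
Delta = 49 - 16 = 33
New sum = old_sum + delta = 91 + (33) = 124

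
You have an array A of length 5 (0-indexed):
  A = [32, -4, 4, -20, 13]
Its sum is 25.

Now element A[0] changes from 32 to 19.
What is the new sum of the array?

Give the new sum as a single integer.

Old value at index 0: 32
New value at index 0: 19
Delta = 19 - 32 = -13
New sum = old_sum + delta = 25 + (-13) = 12

Answer: 12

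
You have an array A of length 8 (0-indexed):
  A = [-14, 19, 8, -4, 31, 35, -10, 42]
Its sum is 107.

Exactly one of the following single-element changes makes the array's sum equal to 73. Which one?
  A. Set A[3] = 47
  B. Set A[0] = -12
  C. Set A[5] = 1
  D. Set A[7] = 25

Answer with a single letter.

Answer: C

Derivation:
Option A: A[3] -4->47, delta=51, new_sum=107+(51)=158
Option B: A[0] -14->-12, delta=2, new_sum=107+(2)=109
Option C: A[5] 35->1, delta=-34, new_sum=107+(-34)=73 <-- matches target
Option D: A[7] 42->25, delta=-17, new_sum=107+(-17)=90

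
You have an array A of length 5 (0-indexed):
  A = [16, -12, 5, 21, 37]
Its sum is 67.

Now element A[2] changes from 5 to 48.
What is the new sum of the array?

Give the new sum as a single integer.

Answer: 110

Derivation:
Old value at index 2: 5
New value at index 2: 48
Delta = 48 - 5 = 43
New sum = old_sum + delta = 67 + (43) = 110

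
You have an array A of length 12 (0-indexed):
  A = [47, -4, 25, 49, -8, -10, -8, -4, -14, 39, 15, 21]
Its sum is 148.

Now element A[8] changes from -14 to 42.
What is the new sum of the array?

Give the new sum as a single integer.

Answer: 204

Derivation:
Old value at index 8: -14
New value at index 8: 42
Delta = 42 - -14 = 56
New sum = old_sum + delta = 148 + (56) = 204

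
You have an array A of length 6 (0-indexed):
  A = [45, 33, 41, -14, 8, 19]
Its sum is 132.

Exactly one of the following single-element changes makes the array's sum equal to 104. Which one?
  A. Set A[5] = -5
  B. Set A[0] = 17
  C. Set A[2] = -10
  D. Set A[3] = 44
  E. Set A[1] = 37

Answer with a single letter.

Answer: B

Derivation:
Option A: A[5] 19->-5, delta=-24, new_sum=132+(-24)=108
Option B: A[0] 45->17, delta=-28, new_sum=132+(-28)=104 <-- matches target
Option C: A[2] 41->-10, delta=-51, new_sum=132+(-51)=81
Option D: A[3] -14->44, delta=58, new_sum=132+(58)=190
Option E: A[1] 33->37, delta=4, new_sum=132+(4)=136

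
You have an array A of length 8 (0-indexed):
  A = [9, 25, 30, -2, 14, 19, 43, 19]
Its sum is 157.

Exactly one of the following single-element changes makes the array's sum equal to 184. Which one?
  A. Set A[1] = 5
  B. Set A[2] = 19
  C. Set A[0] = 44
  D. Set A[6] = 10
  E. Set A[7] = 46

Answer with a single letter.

Answer: E

Derivation:
Option A: A[1] 25->5, delta=-20, new_sum=157+(-20)=137
Option B: A[2] 30->19, delta=-11, new_sum=157+(-11)=146
Option C: A[0] 9->44, delta=35, new_sum=157+(35)=192
Option D: A[6] 43->10, delta=-33, new_sum=157+(-33)=124
Option E: A[7] 19->46, delta=27, new_sum=157+(27)=184 <-- matches target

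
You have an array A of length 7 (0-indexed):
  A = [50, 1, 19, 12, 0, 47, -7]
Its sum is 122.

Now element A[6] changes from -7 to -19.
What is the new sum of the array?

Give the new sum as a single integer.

Old value at index 6: -7
New value at index 6: -19
Delta = -19 - -7 = -12
New sum = old_sum + delta = 122 + (-12) = 110

Answer: 110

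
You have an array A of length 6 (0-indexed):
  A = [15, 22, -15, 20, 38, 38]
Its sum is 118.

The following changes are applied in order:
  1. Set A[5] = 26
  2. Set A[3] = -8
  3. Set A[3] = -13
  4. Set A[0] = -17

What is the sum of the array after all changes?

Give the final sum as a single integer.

Initial sum: 118
Change 1: A[5] 38 -> 26, delta = -12, sum = 106
Change 2: A[3] 20 -> -8, delta = -28, sum = 78
Change 3: A[3] -8 -> -13, delta = -5, sum = 73
Change 4: A[0] 15 -> -17, delta = -32, sum = 41

Answer: 41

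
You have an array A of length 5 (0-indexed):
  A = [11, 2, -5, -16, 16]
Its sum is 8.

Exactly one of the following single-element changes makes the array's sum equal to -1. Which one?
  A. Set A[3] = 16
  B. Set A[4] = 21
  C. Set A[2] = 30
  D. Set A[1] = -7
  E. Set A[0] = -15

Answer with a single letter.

Option A: A[3] -16->16, delta=32, new_sum=8+(32)=40
Option B: A[4] 16->21, delta=5, new_sum=8+(5)=13
Option C: A[2] -5->30, delta=35, new_sum=8+(35)=43
Option D: A[1] 2->-7, delta=-9, new_sum=8+(-9)=-1 <-- matches target
Option E: A[0] 11->-15, delta=-26, new_sum=8+(-26)=-18

Answer: D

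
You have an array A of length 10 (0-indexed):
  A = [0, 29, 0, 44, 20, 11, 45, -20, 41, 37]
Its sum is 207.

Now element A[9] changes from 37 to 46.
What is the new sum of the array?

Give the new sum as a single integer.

Old value at index 9: 37
New value at index 9: 46
Delta = 46 - 37 = 9
New sum = old_sum + delta = 207 + (9) = 216

Answer: 216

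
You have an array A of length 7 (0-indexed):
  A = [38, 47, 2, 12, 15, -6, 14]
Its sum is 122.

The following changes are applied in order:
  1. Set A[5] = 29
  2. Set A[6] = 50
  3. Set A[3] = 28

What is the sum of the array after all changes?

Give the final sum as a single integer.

Initial sum: 122
Change 1: A[5] -6 -> 29, delta = 35, sum = 157
Change 2: A[6] 14 -> 50, delta = 36, sum = 193
Change 3: A[3] 12 -> 28, delta = 16, sum = 209

Answer: 209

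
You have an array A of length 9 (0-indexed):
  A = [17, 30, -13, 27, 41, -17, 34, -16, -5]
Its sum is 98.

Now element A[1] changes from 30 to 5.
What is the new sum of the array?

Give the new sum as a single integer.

Old value at index 1: 30
New value at index 1: 5
Delta = 5 - 30 = -25
New sum = old_sum + delta = 98 + (-25) = 73

Answer: 73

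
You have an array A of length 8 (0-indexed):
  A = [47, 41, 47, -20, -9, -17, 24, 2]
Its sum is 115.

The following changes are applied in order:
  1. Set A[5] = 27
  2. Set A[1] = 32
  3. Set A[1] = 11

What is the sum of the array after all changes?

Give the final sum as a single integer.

Answer: 129

Derivation:
Initial sum: 115
Change 1: A[5] -17 -> 27, delta = 44, sum = 159
Change 2: A[1] 41 -> 32, delta = -9, sum = 150
Change 3: A[1] 32 -> 11, delta = -21, sum = 129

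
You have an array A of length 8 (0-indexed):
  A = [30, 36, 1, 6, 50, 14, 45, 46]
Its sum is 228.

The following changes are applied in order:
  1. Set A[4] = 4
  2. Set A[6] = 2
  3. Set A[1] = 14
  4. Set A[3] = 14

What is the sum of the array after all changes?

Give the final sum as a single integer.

Answer: 125

Derivation:
Initial sum: 228
Change 1: A[4] 50 -> 4, delta = -46, sum = 182
Change 2: A[6] 45 -> 2, delta = -43, sum = 139
Change 3: A[1] 36 -> 14, delta = -22, sum = 117
Change 4: A[3] 6 -> 14, delta = 8, sum = 125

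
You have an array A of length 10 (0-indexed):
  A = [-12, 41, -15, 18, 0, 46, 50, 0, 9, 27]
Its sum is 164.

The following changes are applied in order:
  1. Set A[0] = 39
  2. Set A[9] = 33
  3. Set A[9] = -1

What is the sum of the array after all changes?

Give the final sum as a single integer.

Initial sum: 164
Change 1: A[0] -12 -> 39, delta = 51, sum = 215
Change 2: A[9] 27 -> 33, delta = 6, sum = 221
Change 3: A[9] 33 -> -1, delta = -34, sum = 187

Answer: 187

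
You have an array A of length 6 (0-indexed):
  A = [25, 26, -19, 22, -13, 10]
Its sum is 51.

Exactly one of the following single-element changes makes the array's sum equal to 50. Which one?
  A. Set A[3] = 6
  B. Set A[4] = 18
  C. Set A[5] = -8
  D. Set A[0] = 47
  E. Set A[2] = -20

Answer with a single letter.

Option A: A[3] 22->6, delta=-16, new_sum=51+(-16)=35
Option B: A[4] -13->18, delta=31, new_sum=51+(31)=82
Option C: A[5] 10->-8, delta=-18, new_sum=51+(-18)=33
Option D: A[0] 25->47, delta=22, new_sum=51+(22)=73
Option E: A[2] -19->-20, delta=-1, new_sum=51+(-1)=50 <-- matches target

Answer: E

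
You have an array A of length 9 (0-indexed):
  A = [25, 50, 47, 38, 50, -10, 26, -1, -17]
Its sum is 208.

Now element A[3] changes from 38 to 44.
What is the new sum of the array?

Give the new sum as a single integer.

Old value at index 3: 38
New value at index 3: 44
Delta = 44 - 38 = 6
New sum = old_sum + delta = 208 + (6) = 214

Answer: 214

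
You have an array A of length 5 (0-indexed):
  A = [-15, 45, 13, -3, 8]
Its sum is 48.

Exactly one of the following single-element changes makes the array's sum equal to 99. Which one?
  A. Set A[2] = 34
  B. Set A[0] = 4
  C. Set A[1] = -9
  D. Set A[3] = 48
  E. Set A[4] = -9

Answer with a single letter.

Option A: A[2] 13->34, delta=21, new_sum=48+(21)=69
Option B: A[0] -15->4, delta=19, new_sum=48+(19)=67
Option C: A[1] 45->-9, delta=-54, new_sum=48+(-54)=-6
Option D: A[3] -3->48, delta=51, new_sum=48+(51)=99 <-- matches target
Option E: A[4] 8->-9, delta=-17, new_sum=48+(-17)=31

Answer: D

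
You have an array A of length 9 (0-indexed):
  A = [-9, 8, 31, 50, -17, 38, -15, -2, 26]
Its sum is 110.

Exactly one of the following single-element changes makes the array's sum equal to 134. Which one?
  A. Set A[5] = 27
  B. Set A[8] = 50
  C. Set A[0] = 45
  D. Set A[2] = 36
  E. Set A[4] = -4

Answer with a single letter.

Option A: A[5] 38->27, delta=-11, new_sum=110+(-11)=99
Option B: A[8] 26->50, delta=24, new_sum=110+(24)=134 <-- matches target
Option C: A[0] -9->45, delta=54, new_sum=110+(54)=164
Option D: A[2] 31->36, delta=5, new_sum=110+(5)=115
Option E: A[4] -17->-4, delta=13, new_sum=110+(13)=123

Answer: B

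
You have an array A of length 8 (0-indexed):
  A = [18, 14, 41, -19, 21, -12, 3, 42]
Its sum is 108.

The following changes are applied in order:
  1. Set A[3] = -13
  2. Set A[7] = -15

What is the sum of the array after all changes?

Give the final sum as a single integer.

Answer: 57

Derivation:
Initial sum: 108
Change 1: A[3] -19 -> -13, delta = 6, sum = 114
Change 2: A[7] 42 -> -15, delta = -57, sum = 57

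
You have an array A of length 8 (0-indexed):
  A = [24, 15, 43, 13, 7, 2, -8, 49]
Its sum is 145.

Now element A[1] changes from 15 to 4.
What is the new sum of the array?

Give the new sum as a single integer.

Old value at index 1: 15
New value at index 1: 4
Delta = 4 - 15 = -11
New sum = old_sum + delta = 145 + (-11) = 134

Answer: 134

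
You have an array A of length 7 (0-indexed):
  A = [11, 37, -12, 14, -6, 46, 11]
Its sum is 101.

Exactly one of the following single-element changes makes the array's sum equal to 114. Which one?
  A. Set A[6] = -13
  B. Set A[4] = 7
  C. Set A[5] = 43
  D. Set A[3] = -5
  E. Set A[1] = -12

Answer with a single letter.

Answer: B

Derivation:
Option A: A[6] 11->-13, delta=-24, new_sum=101+(-24)=77
Option B: A[4] -6->7, delta=13, new_sum=101+(13)=114 <-- matches target
Option C: A[5] 46->43, delta=-3, new_sum=101+(-3)=98
Option D: A[3] 14->-5, delta=-19, new_sum=101+(-19)=82
Option E: A[1] 37->-12, delta=-49, new_sum=101+(-49)=52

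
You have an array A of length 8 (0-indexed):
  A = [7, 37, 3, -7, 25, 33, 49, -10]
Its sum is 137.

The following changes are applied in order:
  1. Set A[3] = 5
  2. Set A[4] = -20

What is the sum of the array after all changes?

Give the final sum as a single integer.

Answer: 104

Derivation:
Initial sum: 137
Change 1: A[3] -7 -> 5, delta = 12, sum = 149
Change 2: A[4] 25 -> -20, delta = -45, sum = 104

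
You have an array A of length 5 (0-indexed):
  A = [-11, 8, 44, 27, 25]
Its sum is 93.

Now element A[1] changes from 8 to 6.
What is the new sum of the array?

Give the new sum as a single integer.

Old value at index 1: 8
New value at index 1: 6
Delta = 6 - 8 = -2
New sum = old_sum + delta = 93 + (-2) = 91

Answer: 91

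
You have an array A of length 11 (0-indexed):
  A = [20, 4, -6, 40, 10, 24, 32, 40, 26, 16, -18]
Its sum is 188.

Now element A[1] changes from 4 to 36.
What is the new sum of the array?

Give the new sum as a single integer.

Old value at index 1: 4
New value at index 1: 36
Delta = 36 - 4 = 32
New sum = old_sum + delta = 188 + (32) = 220

Answer: 220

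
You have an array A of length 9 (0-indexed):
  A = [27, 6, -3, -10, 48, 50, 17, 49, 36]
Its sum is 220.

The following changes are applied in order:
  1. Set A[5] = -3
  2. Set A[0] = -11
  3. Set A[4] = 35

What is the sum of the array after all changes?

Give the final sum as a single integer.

Answer: 116

Derivation:
Initial sum: 220
Change 1: A[5] 50 -> -3, delta = -53, sum = 167
Change 2: A[0] 27 -> -11, delta = -38, sum = 129
Change 3: A[4] 48 -> 35, delta = -13, sum = 116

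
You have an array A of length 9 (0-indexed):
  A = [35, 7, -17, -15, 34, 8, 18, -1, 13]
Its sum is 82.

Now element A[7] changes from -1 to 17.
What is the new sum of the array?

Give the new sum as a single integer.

Old value at index 7: -1
New value at index 7: 17
Delta = 17 - -1 = 18
New sum = old_sum + delta = 82 + (18) = 100

Answer: 100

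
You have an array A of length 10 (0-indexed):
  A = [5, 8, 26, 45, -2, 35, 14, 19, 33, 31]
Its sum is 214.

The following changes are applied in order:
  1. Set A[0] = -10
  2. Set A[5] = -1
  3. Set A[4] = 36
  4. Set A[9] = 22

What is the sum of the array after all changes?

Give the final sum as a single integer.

Initial sum: 214
Change 1: A[0] 5 -> -10, delta = -15, sum = 199
Change 2: A[5] 35 -> -1, delta = -36, sum = 163
Change 3: A[4] -2 -> 36, delta = 38, sum = 201
Change 4: A[9] 31 -> 22, delta = -9, sum = 192

Answer: 192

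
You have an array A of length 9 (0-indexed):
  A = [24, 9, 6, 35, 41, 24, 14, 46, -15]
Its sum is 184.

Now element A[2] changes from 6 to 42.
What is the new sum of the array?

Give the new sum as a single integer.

Old value at index 2: 6
New value at index 2: 42
Delta = 42 - 6 = 36
New sum = old_sum + delta = 184 + (36) = 220

Answer: 220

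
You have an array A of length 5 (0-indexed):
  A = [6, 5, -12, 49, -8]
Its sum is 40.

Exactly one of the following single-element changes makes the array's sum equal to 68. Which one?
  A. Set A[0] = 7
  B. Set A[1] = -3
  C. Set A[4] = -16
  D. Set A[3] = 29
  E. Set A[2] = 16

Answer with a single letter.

Option A: A[0] 6->7, delta=1, new_sum=40+(1)=41
Option B: A[1] 5->-3, delta=-8, new_sum=40+(-8)=32
Option C: A[4] -8->-16, delta=-8, new_sum=40+(-8)=32
Option D: A[3] 49->29, delta=-20, new_sum=40+(-20)=20
Option E: A[2] -12->16, delta=28, new_sum=40+(28)=68 <-- matches target

Answer: E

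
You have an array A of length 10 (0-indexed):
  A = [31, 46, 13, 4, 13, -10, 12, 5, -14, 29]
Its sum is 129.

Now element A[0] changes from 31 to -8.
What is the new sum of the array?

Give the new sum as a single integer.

Answer: 90

Derivation:
Old value at index 0: 31
New value at index 0: -8
Delta = -8 - 31 = -39
New sum = old_sum + delta = 129 + (-39) = 90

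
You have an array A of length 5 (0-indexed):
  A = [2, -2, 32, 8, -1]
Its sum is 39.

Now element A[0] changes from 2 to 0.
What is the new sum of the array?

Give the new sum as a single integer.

Old value at index 0: 2
New value at index 0: 0
Delta = 0 - 2 = -2
New sum = old_sum + delta = 39 + (-2) = 37

Answer: 37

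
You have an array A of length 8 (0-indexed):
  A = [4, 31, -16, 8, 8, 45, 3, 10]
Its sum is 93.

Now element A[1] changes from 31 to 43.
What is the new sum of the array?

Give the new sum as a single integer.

Old value at index 1: 31
New value at index 1: 43
Delta = 43 - 31 = 12
New sum = old_sum + delta = 93 + (12) = 105

Answer: 105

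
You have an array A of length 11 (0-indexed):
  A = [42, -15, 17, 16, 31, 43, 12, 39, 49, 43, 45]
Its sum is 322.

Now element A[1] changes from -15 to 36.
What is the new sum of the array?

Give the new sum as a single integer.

Old value at index 1: -15
New value at index 1: 36
Delta = 36 - -15 = 51
New sum = old_sum + delta = 322 + (51) = 373

Answer: 373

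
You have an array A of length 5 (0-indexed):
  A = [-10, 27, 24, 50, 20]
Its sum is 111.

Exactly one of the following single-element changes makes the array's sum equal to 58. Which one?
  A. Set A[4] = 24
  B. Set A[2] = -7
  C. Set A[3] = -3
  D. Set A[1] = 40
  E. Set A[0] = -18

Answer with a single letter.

Answer: C

Derivation:
Option A: A[4] 20->24, delta=4, new_sum=111+(4)=115
Option B: A[2] 24->-7, delta=-31, new_sum=111+(-31)=80
Option C: A[3] 50->-3, delta=-53, new_sum=111+(-53)=58 <-- matches target
Option D: A[1] 27->40, delta=13, new_sum=111+(13)=124
Option E: A[0] -10->-18, delta=-8, new_sum=111+(-8)=103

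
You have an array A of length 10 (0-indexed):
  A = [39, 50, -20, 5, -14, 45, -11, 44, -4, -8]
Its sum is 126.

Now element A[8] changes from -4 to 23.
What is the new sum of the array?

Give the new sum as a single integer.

Answer: 153

Derivation:
Old value at index 8: -4
New value at index 8: 23
Delta = 23 - -4 = 27
New sum = old_sum + delta = 126 + (27) = 153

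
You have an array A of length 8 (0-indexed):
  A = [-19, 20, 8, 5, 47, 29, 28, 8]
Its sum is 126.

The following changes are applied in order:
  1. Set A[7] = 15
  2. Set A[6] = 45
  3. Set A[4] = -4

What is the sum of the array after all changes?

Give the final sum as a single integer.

Initial sum: 126
Change 1: A[7] 8 -> 15, delta = 7, sum = 133
Change 2: A[6] 28 -> 45, delta = 17, sum = 150
Change 3: A[4] 47 -> -4, delta = -51, sum = 99

Answer: 99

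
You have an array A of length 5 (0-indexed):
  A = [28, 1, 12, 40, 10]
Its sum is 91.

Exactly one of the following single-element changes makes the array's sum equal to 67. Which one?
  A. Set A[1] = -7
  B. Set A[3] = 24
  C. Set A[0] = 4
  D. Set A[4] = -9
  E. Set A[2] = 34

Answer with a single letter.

Option A: A[1] 1->-7, delta=-8, new_sum=91+(-8)=83
Option B: A[3] 40->24, delta=-16, new_sum=91+(-16)=75
Option C: A[0] 28->4, delta=-24, new_sum=91+(-24)=67 <-- matches target
Option D: A[4] 10->-9, delta=-19, new_sum=91+(-19)=72
Option E: A[2] 12->34, delta=22, new_sum=91+(22)=113

Answer: C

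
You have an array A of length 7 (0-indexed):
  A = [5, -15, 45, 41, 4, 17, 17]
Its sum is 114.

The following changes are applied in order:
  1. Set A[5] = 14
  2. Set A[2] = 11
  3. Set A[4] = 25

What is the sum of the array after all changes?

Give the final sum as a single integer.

Initial sum: 114
Change 1: A[5] 17 -> 14, delta = -3, sum = 111
Change 2: A[2] 45 -> 11, delta = -34, sum = 77
Change 3: A[4] 4 -> 25, delta = 21, sum = 98

Answer: 98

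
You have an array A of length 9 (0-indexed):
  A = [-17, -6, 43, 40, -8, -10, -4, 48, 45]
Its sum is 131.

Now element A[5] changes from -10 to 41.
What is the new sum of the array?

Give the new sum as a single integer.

Old value at index 5: -10
New value at index 5: 41
Delta = 41 - -10 = 51
New sum = old_sum + delta = 131 + (51) = 182

Answer: 182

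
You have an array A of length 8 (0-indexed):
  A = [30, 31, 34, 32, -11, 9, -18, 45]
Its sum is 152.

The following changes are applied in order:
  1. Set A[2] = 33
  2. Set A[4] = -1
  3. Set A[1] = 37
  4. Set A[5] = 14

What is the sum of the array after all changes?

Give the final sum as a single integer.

Initial sum: 152
Change 1: A[2] 34 -> 33, delta = -1, sum = 151
Change 2: A[4] -11 -> -1, delta = 10, sum = 161
Change 3: A[1] 31 -> 37, delta = 6, sum = 167
Change 4: A[5] 9 -> 14, delta = 5, sum = 172

Answer: 172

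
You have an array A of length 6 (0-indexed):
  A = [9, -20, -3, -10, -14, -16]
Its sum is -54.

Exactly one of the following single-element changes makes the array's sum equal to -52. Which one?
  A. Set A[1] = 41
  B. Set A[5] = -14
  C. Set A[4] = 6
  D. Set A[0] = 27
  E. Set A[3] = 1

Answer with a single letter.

Option A: A[1] -20->41, delta=61, new_sum=-54+(61)=7
Option B: A[5] -16->-14, delta=2, new_sum=-54+(2)=-52 <-- matches target
Option C: A[4] -14->6, delta=20, new_sum=-54+(20)=-34
Option D: A[0] 9->27, delta=18, new_sum=-54+(18)=-36
Option E: A[3] -10->1, delta=11, new_sum=-54+(11)=-43

Answer: B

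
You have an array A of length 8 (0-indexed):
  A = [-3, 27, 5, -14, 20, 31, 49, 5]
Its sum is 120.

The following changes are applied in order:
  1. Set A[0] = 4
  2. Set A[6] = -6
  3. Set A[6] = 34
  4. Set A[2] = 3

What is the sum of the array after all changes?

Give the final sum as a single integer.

Answer: 110

Derivation:
Initial sum: 120
Change 1: A[0] -3 -> 4, delta = 7, sum = 127
Change 2: A[6] 49 -> -6, delta = -55, sum = 72
Change 3: A[6] -6 -> 34, delta = 40, sum = 112
Change 4: A[2] 5 -> 3, delta = -2, sum = 110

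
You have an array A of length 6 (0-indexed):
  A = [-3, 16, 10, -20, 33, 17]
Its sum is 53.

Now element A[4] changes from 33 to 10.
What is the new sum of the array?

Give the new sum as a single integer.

Old value at index 4: 33
New value at index 4: 10
Delta = 10 - 33 = -23
New sum = old_sum + delta = 53 + (-23) = 30

Answer: 30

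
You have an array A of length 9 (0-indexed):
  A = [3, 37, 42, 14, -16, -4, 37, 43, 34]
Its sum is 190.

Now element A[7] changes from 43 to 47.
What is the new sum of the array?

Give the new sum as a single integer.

Old value at index 7: 43
New value at index 7: 47
Delta = 47 - 43 = 4
New sum = old_sum + delta = 190 + (4) = 194

Answer: 194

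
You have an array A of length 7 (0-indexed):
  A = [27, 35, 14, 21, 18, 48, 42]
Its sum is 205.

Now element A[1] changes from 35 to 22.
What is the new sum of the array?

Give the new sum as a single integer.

Old value at index 1: 35
New value at index 1: 22
Delta = 22 - 35 = -13
New sum = old_sum + delta = 205 + (-13) = 192

Answer: 192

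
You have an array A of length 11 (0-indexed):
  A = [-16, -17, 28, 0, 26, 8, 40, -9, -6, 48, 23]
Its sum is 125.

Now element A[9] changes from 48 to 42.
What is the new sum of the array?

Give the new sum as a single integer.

Answer: 119

Derivation:
Old value at index 9: 48
New value at index 9: 42
Delta = 42 - 48 = -6
New sum = old_sum + delta = 125 + (-6) = 119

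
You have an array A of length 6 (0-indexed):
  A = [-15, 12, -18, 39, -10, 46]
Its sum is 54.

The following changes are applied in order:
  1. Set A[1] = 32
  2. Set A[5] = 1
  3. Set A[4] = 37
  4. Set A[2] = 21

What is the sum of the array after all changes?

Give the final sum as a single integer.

Answer: 115

Derivation:
Initial sum: 54
Change 1: A[1] 12 -> 32, delta = 20, sum = 74
Change 2: A[5] 46 -> 1, delta = -45, sum = 29
Change 3: A[4] -10 -> 37, delta = 47, sum = 76
Change 4: A[2] -18 -> 21, delta = 39, sum = 115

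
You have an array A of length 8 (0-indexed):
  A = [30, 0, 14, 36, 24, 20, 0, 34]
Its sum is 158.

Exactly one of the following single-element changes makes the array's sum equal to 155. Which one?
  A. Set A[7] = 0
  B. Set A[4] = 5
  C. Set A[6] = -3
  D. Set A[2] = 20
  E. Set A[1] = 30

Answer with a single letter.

Option A: A[7] 34->0, delta=-34, new_sum=158+(-34)=124
Option B: A[4] 24->5, delta=-19, new_sum=158+(-19)=139
Option C: A[6] 0->-3, delta=-3, new_sum=158+(-3)=155 <-- matches target
Option D: A[2] 14->20, delta=6, new_sum=158+(6)=164
Option E: A[1] 0->30, delta=30, new_sum=158+(30)=188

Answer: C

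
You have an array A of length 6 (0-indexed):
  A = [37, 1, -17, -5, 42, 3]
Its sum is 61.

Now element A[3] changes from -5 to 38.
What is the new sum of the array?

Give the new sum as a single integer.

Answer: 104

Derivation:
Old value at index 3: -5
New value at index 3: 38
Delta = 38 - -5 = 43
New sum = old_sum + delta = 61 + (43) = 104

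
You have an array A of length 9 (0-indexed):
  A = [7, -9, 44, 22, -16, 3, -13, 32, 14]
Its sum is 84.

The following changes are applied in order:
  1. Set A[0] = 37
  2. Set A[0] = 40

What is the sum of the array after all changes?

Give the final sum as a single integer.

Initial sum: 84
Change 1: A[0] 7 -> 37, delta = 30, sum = 114
Change 2: A[0] 37 -> 40, delta = 3, sum = 117

Answer: 117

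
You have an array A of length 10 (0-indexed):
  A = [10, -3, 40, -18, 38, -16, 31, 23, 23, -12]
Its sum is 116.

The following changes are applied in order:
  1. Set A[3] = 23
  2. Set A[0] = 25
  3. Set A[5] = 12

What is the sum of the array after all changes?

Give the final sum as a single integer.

Initial sum: 116
Change 1: A[3] -18 -> 23, delta = 41, sum = 157
Change 2: A[0] 10 -> 25, delta = 15, sum = 172
Change 3: A[5] -16 -> 12, delta = 28, sum = 200

Answer: 200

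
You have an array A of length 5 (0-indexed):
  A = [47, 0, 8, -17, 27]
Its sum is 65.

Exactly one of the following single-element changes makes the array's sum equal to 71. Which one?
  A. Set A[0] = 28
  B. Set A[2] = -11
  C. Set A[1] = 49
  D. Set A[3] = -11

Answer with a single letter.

Option A: A[0] 47->28, delta=-19, new_sum=65+(-19)=46
Option B: A[2] 8->-11, delta=-19, new_sum=65+(-19)=46
Option C: A[1] 0->49, delta=49, new_sum=65+(49)=114
Option D: A[3] -17->-11, delta=6, new_sum=65+(6)=71 <-- matches target

Answer: D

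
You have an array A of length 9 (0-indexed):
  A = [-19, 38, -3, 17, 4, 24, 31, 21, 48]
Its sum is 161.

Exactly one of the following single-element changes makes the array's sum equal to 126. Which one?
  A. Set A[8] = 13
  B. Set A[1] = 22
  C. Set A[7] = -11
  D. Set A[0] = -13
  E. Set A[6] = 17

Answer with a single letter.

Option A: A[8] 48->13, delta=-35, new_sum=161+(-35)=126 <-- matches target
Option B: A[1] 38->22, delta=-16, new_sum=161+(-16)=145
Option C: A[7] 21->-11, delta=-32, new_sum=161+(-32)=129
Option D: A[0] -19->-13, delta=6, new_sum=161+(6)=167
Option E: A[6] 31->17, delta=-14, new_sum=161+(-14)=147

Answer: A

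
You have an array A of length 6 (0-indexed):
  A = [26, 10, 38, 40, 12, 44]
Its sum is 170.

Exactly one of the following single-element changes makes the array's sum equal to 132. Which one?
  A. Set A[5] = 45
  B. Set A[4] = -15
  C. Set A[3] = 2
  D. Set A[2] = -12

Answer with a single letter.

Answer: C

Derivation:
Option A: A[5] 44->45, delta=1, new_sum=170+(1)=171
Option B: A[4] 12->-15, delta=-27, new_sum=170+(-27)=143
Option C: A[3] 40->2, delta=-38, new_sum=170+(-38)=132 <-- matches target
Option D: A[2] 38->-12, delta=-50, new_sum=170+(-50)=120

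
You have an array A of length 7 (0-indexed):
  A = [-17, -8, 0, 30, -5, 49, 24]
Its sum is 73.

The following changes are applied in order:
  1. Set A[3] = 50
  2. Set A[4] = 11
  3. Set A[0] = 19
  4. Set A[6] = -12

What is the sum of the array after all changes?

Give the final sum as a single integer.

Initial sum: 73
Change 1: A[3] 30 -> 50, delta = 20, sum = 93
Change 2: A[4] -5 -> 11, delta = 16, sum = 109
Change 3: A[0] -17 -> 19, delta = 36, sum = 145
Change 4: A[6] 24 -> -12, delta = -36, sum = 109

Answer: 109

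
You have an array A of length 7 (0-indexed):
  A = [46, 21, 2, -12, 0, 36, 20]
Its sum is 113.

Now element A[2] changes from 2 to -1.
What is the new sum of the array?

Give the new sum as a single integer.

Answer: 110

Derivation:
Old value at index 2: 2
New value at index 2: -1
Delta = -1 - 2 = -3
New sum = old_sum + delta = 113 + (-3) = 110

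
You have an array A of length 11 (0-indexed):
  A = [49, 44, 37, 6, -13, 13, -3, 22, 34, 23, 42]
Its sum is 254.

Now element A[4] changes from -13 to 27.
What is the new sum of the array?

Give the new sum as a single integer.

Answer: 294

Derivation:
Old value at index 4: -13
New value at index 4: 27
Delta = 27 - -13 = 40
New sum = old_sum + delta = 254 + (40) = 294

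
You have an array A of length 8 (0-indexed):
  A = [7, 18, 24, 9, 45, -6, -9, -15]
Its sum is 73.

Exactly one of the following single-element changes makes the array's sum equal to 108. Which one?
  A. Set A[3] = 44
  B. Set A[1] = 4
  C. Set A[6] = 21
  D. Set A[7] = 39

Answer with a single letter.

Answer: A

Derivation:
Option A: A[3] 9->44, delta=35, new_sum=73+(35)=108 <-- matches target
Option B: A[1] 18->4, delta=-14, new_sum=73+(-14)=59
Option C: A[6] -9->21, delta=30, new_sum=73+(30)=103
Option D: A[7] -15->39, delta=54, new_sum=73+(54)=127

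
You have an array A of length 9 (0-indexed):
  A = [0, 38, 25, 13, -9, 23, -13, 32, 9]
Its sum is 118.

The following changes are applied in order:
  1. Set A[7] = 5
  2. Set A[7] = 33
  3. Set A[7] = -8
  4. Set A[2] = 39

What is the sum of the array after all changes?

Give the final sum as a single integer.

Initial sum: 118
Change 1: A[7] 32 -> 5, delta = -27, sum = 91
Change 2: A[7] 5 -> 33, delta = 28, sum = 119
Change 3: A[7] 33 -> -8, delta = -41, sum = 78
Change 4: A[2] 25 -> 39, delta = 14, sum = 92

Answer: 92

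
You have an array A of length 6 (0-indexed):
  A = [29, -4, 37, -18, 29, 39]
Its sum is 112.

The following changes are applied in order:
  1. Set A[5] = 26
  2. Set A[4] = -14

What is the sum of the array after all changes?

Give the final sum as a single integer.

Initial sum: 112
Change 1: A[5] 39 -> 26, delta = -13, sum = 99
Change 2: A[4] 29 -> -14, delta = -43, sum = 56

Answer: 56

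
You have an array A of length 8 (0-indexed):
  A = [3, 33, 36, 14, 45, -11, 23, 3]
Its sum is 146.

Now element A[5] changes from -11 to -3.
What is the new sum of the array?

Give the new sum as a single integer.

Old value at index 5: -11
New value at index 5: -3
Delta = -3 - -11 = 8
New sum = old_sum + delta = 146 + (8) = 154

Answer: 154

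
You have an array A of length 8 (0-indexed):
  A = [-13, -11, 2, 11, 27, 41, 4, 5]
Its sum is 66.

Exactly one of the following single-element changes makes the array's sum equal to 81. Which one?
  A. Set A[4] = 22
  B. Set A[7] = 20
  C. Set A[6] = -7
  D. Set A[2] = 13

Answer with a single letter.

Answer: B

Derivation:
Option A: A[4] 27->22, delta=-5, new_sum=66+(-5)=61
Option B: A[7] 5->20, delta=15, new_sum=66+(15)=81 <-- matches target
Option C: A[6] 4->-7, delta=-11, new_sum=66+(-11)=55
Option D: A[2] 2->13, delta=11, new_sum=66+(11)=77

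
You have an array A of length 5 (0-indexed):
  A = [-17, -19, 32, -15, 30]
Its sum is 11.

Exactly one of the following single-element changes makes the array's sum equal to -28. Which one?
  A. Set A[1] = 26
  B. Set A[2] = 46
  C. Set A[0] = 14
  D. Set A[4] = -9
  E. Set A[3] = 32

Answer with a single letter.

Answer: D

Derivation:
Option A: A[1] -19->26, delta=45, new_sum=11+(45)=56
Option B: A[2] 32->46, delta=14, new_sum=11+(14)=25
Option C: A[0] -17->14, delta=31, new_sum=11+(31)=42
Option D: A[4] 30->-9, delta=-39, new_sum=11+(-39)=-28 <-- matches target
Option E: A[3] -15->32, delta=47, new_sum=11+(47)=58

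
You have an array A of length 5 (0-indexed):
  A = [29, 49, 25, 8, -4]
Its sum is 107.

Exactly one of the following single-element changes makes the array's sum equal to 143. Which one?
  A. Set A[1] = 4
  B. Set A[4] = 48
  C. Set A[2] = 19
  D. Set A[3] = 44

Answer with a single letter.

Answer: D

Derivation:
Option A: A[1] 49->4, delta=-45, new_sum=107+(-45)=62
Option B: A[4] -4->48, delta=52, new_sum=107+(52)=159
Option C: A[2] 25->19, delta=-6, new_sum=107+(-6)=101
Option D: A[3] 8->44, delta=36, new_sum=107+(36)=143 <-- matches target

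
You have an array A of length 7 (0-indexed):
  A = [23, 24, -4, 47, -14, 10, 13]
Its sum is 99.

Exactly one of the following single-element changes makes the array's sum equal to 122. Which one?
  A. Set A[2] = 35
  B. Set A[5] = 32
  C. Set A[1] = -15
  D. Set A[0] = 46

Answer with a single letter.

Answer: D

Derivation:
Option A: A[2] -4->35, delta=39, new_sum=99+(39)=138
Option B: A[5] 10->32, delta=22, new_sum=99+(22)=121
Option C: A[1] 24->-15, delta=-39, new_sum=99+(-39)=60
Option D: A[0] 23->46, delta=23, new_sum=99+(23)=122 <-- matches target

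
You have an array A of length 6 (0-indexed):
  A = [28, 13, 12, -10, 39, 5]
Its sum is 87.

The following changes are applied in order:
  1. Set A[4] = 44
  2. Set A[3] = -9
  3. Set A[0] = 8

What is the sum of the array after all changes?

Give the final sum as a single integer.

Answer: 73

Derivation:
Initial sum: 87
Change 1: A[4] 39 -> 44, delta = 5, sum = 92
Change 2: A[3] -10 -> -9, delta = 1, sum = 93
Change 3: A[0] 28 -> 8, delta = -20, sum = 73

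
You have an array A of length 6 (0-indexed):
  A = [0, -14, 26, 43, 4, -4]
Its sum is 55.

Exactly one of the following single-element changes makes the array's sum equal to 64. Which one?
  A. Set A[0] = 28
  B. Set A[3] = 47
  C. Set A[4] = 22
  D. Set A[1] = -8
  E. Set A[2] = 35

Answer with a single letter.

Option A: A[0] 0->28, delta=28, new_sum=55+(28)=83
Option B: A[3] 43->47, delta=4, new_sum=55+(4)=59
Option C: A[4] 4->22, delta=18, new_sum=55+(18)=73
Option D: A[1] -14->-8, delta=6, new_sum=55+(6)=61
Option E: A[2] 26->35, delta=9, new_sum=55+(9)=64 <-- matches target

Answer: E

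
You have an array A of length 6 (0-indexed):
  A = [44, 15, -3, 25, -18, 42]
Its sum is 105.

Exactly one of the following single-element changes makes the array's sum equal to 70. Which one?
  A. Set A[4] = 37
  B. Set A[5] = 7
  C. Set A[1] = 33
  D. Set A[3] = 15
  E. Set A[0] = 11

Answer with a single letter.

Answer: B

Derivation:
Option A: A[4] -18->37, delta=55, new_sum=105+(55)=160
Option B: A[5] 42->7, delta=-35, new_sum=105+(-35)=70 <-- matches target
Option C: A[1] 15->33, delta=18, new_sum=105+(18)=123
Option D: A[3] 25->15, delta=-10, new_sum=105+(-10)=95
Option E: A[0] 44->11, delta=-33, new_sum=105+(-33)=72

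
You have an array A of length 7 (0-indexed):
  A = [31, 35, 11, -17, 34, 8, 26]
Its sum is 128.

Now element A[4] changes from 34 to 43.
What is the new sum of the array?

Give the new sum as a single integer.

Old value at index 4: 34
New value at index 4: 43
Delta = 43 - 34 = 9
New sum = old_sum + delta = 128 + (9) = 137

Answer: 137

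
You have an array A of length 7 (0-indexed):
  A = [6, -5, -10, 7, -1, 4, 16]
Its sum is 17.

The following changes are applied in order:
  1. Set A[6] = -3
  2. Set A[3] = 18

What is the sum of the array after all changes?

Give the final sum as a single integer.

Initial sum: 17
Change 1: A[6] 16 -> -3, delta = -19, sum = -2
Change 2: A[3] 7 -> 18, delta = 11, sum = 9

Answer: 9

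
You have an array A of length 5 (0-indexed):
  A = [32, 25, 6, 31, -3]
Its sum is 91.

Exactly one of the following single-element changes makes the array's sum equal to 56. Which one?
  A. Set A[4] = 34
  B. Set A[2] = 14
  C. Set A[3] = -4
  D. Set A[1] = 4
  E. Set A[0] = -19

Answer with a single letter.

Option A: A[4] -3->34, delta=37, new_sum=91+(37)=128
Option B: A[2] 6->14, delta=8, new_sum=91+(8)=99
Option C: A[3] 31->-4, delta=-35, new_sum=91+(-35)=56 <-- matches target
Option D: A[1] 25->4, delta=-21, new_sum=91+(-21)=70
Option E: A[0] 32->-19, delta=-51, new_sum=91+(-51)=40

Answer: C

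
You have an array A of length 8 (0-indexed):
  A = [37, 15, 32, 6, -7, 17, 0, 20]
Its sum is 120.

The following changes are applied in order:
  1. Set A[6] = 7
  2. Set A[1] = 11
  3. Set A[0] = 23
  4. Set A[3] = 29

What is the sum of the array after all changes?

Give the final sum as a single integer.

Initial sum: 120
Change 1: A[6] 0 -> 7, delta = 7, sum = 127
Change 2: A[1] 15 -> 11, delta = -4, sum = 123
Change 3: A[0] 37 -> 23, delta = -14, sum = 109
Change 4: A[3] 6 -> 29, delta = 23, sum = 132

Answer: 132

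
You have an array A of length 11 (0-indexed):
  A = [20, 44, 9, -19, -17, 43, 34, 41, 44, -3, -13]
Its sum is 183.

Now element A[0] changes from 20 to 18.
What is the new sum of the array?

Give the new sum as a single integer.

Answer: 181

Derivation:
Old value at index 0: 20
New value at index 0: 18
Delta = 18 - 20 = -2
New sum = old_sum + delta = 183 + (-2) = 181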